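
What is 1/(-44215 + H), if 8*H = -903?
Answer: -8/354623 ≈ -2.2559e-5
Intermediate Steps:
H = -903/8 (H = (1/8)*(-903) = -903/8 ≈ -112.88)
1/(-44215 + H) = 1/(-44215 - 903/8) = 1/(-354623/8) = -8/354623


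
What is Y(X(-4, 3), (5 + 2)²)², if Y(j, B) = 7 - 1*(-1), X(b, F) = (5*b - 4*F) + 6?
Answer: 64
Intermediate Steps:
X(b, F) = 6 - 4*F + 5*b (X(b, F) = (-4*F + 5*b) + 6 = 6 - 4*F + 5*b)
Y(j, B) = 8 (Y(j, B) = 7 + 1 = 8)
Y(X(-4, 3), (5 + 2)²)² = 8² = 64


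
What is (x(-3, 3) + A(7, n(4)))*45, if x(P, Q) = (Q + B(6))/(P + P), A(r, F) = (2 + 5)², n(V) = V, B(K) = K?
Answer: 4275/2 ≈ 2137.5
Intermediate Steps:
A(r, F) = 49 (A(r, F) = 7² = 49)
x(P, Q) = (6 + Q)/(2*P) (x(P, Q) = (Q + 6)/(P + P) = (6 + Q)/((2*P)) = (6 + Q)*(1/(2*P)) = (6 + Q)/(2*P))
(x(-3, 3) + A(7, n(4)))*45 = ((½)*(6 + 3)/(-3) + 49)*45 = ((½)*(-⅓)*9 + 49)*45 = (-3/2 + 49)*45 = (95/2)*45 = 4275/2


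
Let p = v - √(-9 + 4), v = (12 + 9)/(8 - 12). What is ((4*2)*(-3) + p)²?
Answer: 13609/16 + 117*I*√5/2 ≈ 850.56 + 130.81*I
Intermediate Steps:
v = -21/4 (v = 21/(-4) = 21*(-¼) = -21/4 ≈ -5.2500)
p = -21/4 - I*√5 (p = -21/4 - √(-9 + 4) = -21/4 - √(-5) = -21/4 - I*√5 ≈ -5.25 - 2.2361*I)
((4*2)*(-3) + p)² = ((4*2)*(-3) + (-21/4 - I*√5))² = (8*(-3) + (-21/4 - I*√5))² = (-24 + (-21/4 - I*√5))² = (-117/4 - I*√5)²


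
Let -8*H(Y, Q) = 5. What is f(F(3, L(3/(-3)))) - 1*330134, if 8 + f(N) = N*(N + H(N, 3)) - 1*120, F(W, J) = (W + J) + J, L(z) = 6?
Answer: -2640371/8 ≈ -3.3005e+5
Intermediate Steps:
H(Y, Q) = -5/8 (H(Y, Q) = -⅛*5 = -5/8)
F(W, J) = W + 2*J (F(W, J) = (J + W) + J = W + 2*J)
f(N) = -128 + N*(-5/8 + N) (f(N) = -8 + (N*(N - 5/8) - 1*120) = -8 + (N*(-5/8 + N) - 120) = -8 + (-120 + N*(-5/8 + N)) = -128 + N*(-5/8 + N))
f(F(3, L(3/(-3)))) - 1*330134 = (-128 + (3 + 2*6)² - 5*(3 + 2*6)/8) - 1*330134 = (-128 + (3 + 12)² - 5*(3 + 12)/8) - 330134 = (-128 + 15² - 5/8*15) - 330134 = (-128 + 225 - 75/8) - 330134 = 701/8 - 330134 = -2640371/8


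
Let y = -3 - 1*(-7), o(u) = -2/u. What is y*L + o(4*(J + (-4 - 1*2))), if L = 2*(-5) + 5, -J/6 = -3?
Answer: -481/24 ≈ -20.042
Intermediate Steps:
J = 18 (J = -6*(-3) = 18)
L = -5 (L = -10 + 5 = -5)
y = 4 (y = -3 + 7 = 4)
y*L + o(4*(J + (-4 - 1*2))) = 4*(-5) - 2*1/(4*(18 + (-4 - 1*2))) = -20 - 2*1/(4*(18 + (-4 - 2))) = -20 - 2*1/(4*(18 - 6)) = -20 - 2/(4*12) = -20 - 2/48 = -20 - 2*1/48 = -20 - 1/24 = -481/24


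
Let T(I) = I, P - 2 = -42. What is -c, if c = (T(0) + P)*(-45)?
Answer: -1800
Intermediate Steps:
P = -40 (P = 2 - 42 = -40)
c = 1800 (c = (0 - 40)*(-45) = -40*(-45) = 1800)
-c = -1*1800 = -1800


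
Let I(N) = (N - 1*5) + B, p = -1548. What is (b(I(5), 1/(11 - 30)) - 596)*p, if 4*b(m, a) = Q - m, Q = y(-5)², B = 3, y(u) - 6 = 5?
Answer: 876942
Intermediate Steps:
y(u) = 11 (y(u) = 6 + 5 = 11)
Q = 121 (Q = 11² = 121)
I(N) = -2 + N (I(N) = (N - 1*5) + 3 = (N - 5) + 3 = (-5 + N) + 3 = -2 + N)
b(m, a) = 121/4 - m/4 (b(m, a) = (121 - m)/4 = 121/4 - m/4)
(b(I(5), 1/(11 - 30)) - 596)*p = ((121/4 - (-2 + 5)/4) - 596)*(-1548) = ((121/4 - ¼*3) - 596)*(-1548) = ((121/4 - ¾) - 596)*(-1548) = (59/2 - 596)*(-1548) = -1133/2*(-1548) = 876942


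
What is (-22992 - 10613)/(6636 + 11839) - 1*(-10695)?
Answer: 39511304/3695 ≈ 10693.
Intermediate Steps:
(-22992 - 10613)/(6636 + 11839) - 1*(-10695) = -33605/18475 + 10695 = -33605*1/18475 + 10695 = -6721/3695 + 10695 = 39511304/3695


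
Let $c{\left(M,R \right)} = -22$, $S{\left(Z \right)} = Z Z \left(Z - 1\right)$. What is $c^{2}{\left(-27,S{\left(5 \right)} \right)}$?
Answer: $484$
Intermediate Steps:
$S{\left(Z \right)} = Z^{2} \left(-1 + Z\right)$
$c^{2}{\left(-27,S{\left(5 \right)} \right)} = \left(-22\right)^{2} = 484$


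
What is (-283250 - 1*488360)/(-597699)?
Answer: 771610/597699 ≈ 1.2910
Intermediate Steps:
(-283250 - 1*488360)/(-597699) = (-283250 - 488360)*(-1/597699) = -771610*(-1/597699) = 771610/597699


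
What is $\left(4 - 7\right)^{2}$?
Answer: $9$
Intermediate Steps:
$\left(4 - 7\right)^{2} = \left(-3\right)^{2} = 9$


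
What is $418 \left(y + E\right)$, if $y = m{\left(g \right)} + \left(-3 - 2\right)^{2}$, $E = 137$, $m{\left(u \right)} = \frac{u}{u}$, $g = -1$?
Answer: $68134$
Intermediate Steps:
$m{\left(u \right)} = 1$
$y = 26$ ($y = 1 + \left(-3 - 2\right)^{2} = 1 + \left(-5\right)^{2} = 1 + 25 = 26$)
$418 \left(y + E\right) = 418 \left(26 + 137\right) = 418 \cdot 163 = 68134$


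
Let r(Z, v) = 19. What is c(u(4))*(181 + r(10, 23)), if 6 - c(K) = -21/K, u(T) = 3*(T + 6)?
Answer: 1340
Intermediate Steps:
u(T) = 18 + 3*T (u(T) = 3*(6 + T) = 18 + 3*T)
c(K) = 6 + 21/K (c(K) = 6 - (-21)/K = 6 + 21/K)
c(u(4))*(181 + r(10, 23)) = (6 + 21/(18 + 3*4))*(181 + 19) = (6 + 21/(18 + 12))*200 = (6 + 21/30)*200 = (6 + 21*(1/30))*200 = (6 + 7/10)*200 = (67/10)*200 = 1340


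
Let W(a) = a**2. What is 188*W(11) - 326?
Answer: 22422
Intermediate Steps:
188*W(11) - 326 = 188*11**2 - 326 = 188*121 - 326 = 22748 - 326 = 22422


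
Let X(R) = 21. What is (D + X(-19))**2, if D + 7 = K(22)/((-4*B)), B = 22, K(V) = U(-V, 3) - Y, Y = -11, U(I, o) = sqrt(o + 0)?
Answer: (1221 - sqrt(3))**2/7744 ≈ 191.97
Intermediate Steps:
U(I, o) = sqrt(o)
K(V) = 11 + sqrt(3) (K(V) = sqrt(3) - 1*(-11) = sqrt(3) + 11 = 11 + sqrt(3))
D = -57/8 - sqrt(3)/88 (D = -7 + (11 + sqrt(3))/((-4*22)) = -7 + (11 + sqrt(3))/(-88) = -7 + (11 + sqrt(3))*(-1/88) = -7 + (-1/8 - sqrt(3)/88) = -57/8 - sqrt(3)/88 ≈ -7.1447)
(D + X(-19))**2 = ((-57/8 - sqrt(3)/88) + 21)**2 = (111/8 - sqrt(3)/88)**2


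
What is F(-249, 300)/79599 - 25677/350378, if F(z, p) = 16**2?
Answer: -1954166755/27889738422 ≈ -0.070068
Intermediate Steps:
F(z, p) = 256
F(-249, 300)/79599 - 25677/350378 = 256/79599 - 25677/350378 = -1954166755/27889738422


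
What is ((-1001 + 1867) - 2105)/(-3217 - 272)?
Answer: 413/1163 ≈ 0.35512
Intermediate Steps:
((-1001 + 1867) - 2105)/(-3217 - 272) = (866 - 2105)/(-3489) = -1239*(-1/3489) = 413/1163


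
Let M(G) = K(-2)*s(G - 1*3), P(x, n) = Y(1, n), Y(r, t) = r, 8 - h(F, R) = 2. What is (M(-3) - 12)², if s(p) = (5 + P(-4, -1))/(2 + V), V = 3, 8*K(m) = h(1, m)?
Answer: 12321/100 ≈ 123.21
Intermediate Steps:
h(F, R) = 6 (h(F, R) = 8 - 1*2 = 8 - 2 = 6)
K(m) = ¾ (K(m) = (⅛)*6 = ¾)
P(x, n) = 1
s(p) = 6/5 (s(p) = (5 + 1)/(2 + 3) = 6/5)
M(G) = 9/10 (M(G) = (¾)*(6/5) = 9/10)
(M(-3) - 12)² = (9/10 - 12)² = (-111/10)² = 12321/100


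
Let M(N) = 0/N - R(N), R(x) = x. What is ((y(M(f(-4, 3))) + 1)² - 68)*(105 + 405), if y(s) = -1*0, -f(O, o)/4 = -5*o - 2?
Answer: -34170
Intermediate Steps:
f(O, o) = 8 + 20*o (f(O, o) = -4*(-5*o - 2) = -4*(-2 - 5*o) = 8 + 20*o)
M(N) = -N (M(N) = 0/N - N = 0 - N = -N)
y(s) = 0
((y(M(f(-4, 3))) + 1)² - 68)*(105 + 405) = ((0 + 1)² - 68)*(105 + 405) = (1² - 68)*510 = (1 - 68)*510 = -67*510 = -34170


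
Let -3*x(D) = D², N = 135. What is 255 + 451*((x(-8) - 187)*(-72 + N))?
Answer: -5919120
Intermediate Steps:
x(D) = -D²/3
255 + 451*((x(-8) - 187)*(-72 + N)) = 255 + 451*((-⅓*(-8)² - 187)*(-72 + 135)) = 255 + 451*((-⅓*64 - 187)*63) = 255 + 451*((-64/3 - 187)*63) = 255 + 451*(-625/3*63) = 255 + 451*(-13125) = 255 - 5919375 = -5919120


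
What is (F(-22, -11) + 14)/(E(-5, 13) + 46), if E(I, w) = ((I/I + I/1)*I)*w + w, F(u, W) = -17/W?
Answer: 171/3509 ≈ 0.048732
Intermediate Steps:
E(I, w) = w + I*w*(1 + I) (E(I, w) = ((1 + I*1)*I)*w + w = ((1 + I)*I)*w + w = (I*(1 + I))*w + w = I*w*(1 + I) + w = w + I*w*(1 + I))
(F(-22, -11) + 14)/(E(-5, 13) + 46) = (-17/(-11) + 14)/(13*(1 - 5 + (-5)**2) + 46) = (-17*(-1/11) + 14)/(13*(1 - 5 + 25) + 46) = (17/11 + 14)/(13*21 + 46) = 171/(11*(273 + 46)) = (171/11)/319 = (171/11)*(1/319) = 171/3509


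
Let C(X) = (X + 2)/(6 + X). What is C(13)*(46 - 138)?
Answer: -1380/19 ≈ -72.632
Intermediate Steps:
C(X) = (2 + X)/(6 + X)
C(13)*(46 - 138) = ((2 + 13)/(6 + 13))*(46 - 138) = (15/19)*(-92) = -1380/19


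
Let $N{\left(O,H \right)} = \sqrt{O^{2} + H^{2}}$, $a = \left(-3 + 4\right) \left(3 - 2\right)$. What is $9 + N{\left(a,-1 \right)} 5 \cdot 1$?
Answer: $9 + 5 \sqrt{2} \approx 16.071$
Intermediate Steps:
$a = 1$ ($a = 1 \cdot 1 = 1$)
$N{\left(O,H \right)} = \sqrt{H^{2} + O^{2}}$
$9 + N{\left(a,-1 \right)} 5 \cdot 1 = 9 + \sqrt{\left(-1\right)^{2} + 1^{2}} \cdot 5 \cdot 1 = 9 + \sqrt{1 + 1} \cdot 5 = 9 + \sqrt{2} \cdot 5 = 9 + 5 \sqrt{2}$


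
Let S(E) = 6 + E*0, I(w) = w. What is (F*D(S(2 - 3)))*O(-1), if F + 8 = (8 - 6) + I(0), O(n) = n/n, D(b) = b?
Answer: -36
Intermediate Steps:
S(E) = 6 (S(E) = 6 + 0 = 6)
O(n) = 1
F = -6 (F = -8 + ((8 - 6) + 0) = -8 + (2 + 0) = -8 + 2 = -6)
(F*D(S(2 - 3)))*O(-1) = -6*6*1 = -36*1 = -36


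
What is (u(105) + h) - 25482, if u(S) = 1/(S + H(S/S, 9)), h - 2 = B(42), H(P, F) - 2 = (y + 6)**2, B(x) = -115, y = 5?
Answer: -5835659/228 ≈ -25595.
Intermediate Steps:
H(P, F) = 123 (H(P, F) = 2 + (5 + 6)**2 = 2 + 11**2 = 2 + 121 = 123)
h = -113 (h = 2 - 115 = -113)
u(S) = 1/(123 + S) (u(S) = 1/(S + 123) = 1/(123 + S))
(u(105) + h) - 25482 = (1/(123 + 105) - 113) - 25482 = (1/228 - 113) - 25482 = -25763/228 - 25482 = -5835659/228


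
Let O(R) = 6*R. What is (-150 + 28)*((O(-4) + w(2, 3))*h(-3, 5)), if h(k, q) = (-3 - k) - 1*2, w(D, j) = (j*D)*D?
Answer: -2928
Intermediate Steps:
w(D, j) = j*D² (w(D, j) = (D*j)*D = j*D²)
h(k, q) = -5 - k (h(k, q) = (-3 - k) - 2 = -5 - k)
(-150 + 28)*((O(-4) + w(2, 3))*h(-3, 5)) = (-150 + 28)*((6*(-4) + 3*2²)*(-5 - 1*(-3))) = -122*(-24 + 3*4)*(-5 + 3) = -122*(-24 + 12)*(-2) = -(-1464)*(-2) = -122*24 = -2928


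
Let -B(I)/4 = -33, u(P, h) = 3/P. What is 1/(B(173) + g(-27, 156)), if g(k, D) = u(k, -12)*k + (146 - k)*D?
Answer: 1/27123 ≈ 3.6869e-5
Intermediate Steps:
B(I) = 132 (B(I) = -4*(-33) = 132)
g(k, D) = 3 + D*(146 - k) (g(k, D) = (3/k)*k + (146 - k)*D = 3 + D*(146 - k))
1/(B(173) + g(-27, 156)) = 1/(132 + (3 + 146*156 - 1*156*(-27))) = 1/(132 + (3 + 22776 + 4212)) = 1/(132 + 26991) = 1/27123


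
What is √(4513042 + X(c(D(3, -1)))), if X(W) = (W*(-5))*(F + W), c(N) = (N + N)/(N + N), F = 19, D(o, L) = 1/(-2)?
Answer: 3*√501438 ≈ 2124.4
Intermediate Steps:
D(o, L) = -½
c(N) = 1 (c(N) = (2*N)/((2*N)) = (2*N)*(1/(2*N)) = 1)
X(W) = -5*W*(19 + W) (X(W) = (W*(-5))*(19 + W) = (-5*W)*(19 + W) = -5*W*(19 + W))
√(4513042 + X(c(D(3, -1)))) = √(4513042 - 5*1*(19 + 1)) = √(4513042 - 5*1*20) = √(4513042 - 100) = √4512942 = 3*√501438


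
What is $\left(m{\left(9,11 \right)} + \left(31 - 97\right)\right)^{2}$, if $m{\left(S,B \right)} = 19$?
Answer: $2209$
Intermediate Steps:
$\left(m{\left(9,11 \right)} + \left(31 - 97\right)\right)^{2} = \left(19 + \left(31 - 97\right)\right)^{2} = \left(19 - 66\right)^{2} = \left(-47\right)^{2} = 2209$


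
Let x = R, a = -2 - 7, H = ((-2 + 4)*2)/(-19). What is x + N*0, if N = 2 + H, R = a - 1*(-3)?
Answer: -6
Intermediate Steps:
H = -4/19 (H = (2*2)*(-1/19) = 4*(-1/19) = -4/19 ≈ -0.21053)
a = -9
R = -6 (R = -9 - 1*(-3) = -9 + 3 = -6)
N = 34/19 (N = 2 - 4/19 = 34/19 ≈ 1.7895)
x = -6
x + N*0 = -6 + (34/19)*0 = -6 + 0 = -6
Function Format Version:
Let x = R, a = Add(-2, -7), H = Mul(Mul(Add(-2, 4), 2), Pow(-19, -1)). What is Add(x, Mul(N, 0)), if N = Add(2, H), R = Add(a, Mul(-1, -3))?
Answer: -6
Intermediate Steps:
H = Rational(-4, 19) (H = Mul(Mul(2, 2), Rational(-1, 19)) = Mul(4, Rational(-1, 19)) = Rational(-4, 19) ≈ -0.21053)
a = -9
R = -6 (R = Add(-9, Mul(-1, -3)) = Add(-9, 3) = -6)
N = Rational(34, 19) (N = Add(2, Rational(-4, 19)) = Rational(34, 19) ≈ 1.7895)
x = -6
Add(x, Mul(N, 0)) = Add(-6, Mul(Rational(34, 19), 0)) = Add(-6, 0) = -6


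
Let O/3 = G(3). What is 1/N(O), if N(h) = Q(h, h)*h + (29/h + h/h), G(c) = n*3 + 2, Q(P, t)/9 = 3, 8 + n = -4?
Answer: -102/280835 ≈ -0.00036320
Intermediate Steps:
n = -12 (n = -8 - 4 = -12)
Q(P, t) = 27 (Q(P, t) = 9*3 = 27)
G(c) = -34 (G(c) = -12*3 + 2 = -36 + 2 = -34)
O = -102 (O = 3*(-34) = -102)
N(h) = 1 + 27*h + 29/h (N(h) = 27*h + (29/h + h/h) = 27*h + (29/h + 1) = 27*h + (1 + 29/h) = 1 + 27*h + 29/h)
1/N(O) = 1/(1 + 27*(-102) + 29/(-102)) = 1/(1 - 2754 + 29*(-1/102)) = 1/(1 - 2754 - 29/102) = 1/(-280835/102) = -102/280835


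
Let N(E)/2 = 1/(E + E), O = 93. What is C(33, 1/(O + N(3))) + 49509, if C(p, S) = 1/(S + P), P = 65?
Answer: 901212607/18203 ≈ 49509.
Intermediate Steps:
N(E) = 1/E (N(E) = 2/(E + E) = 2/((2*E)) = 2*(1/(2*E)) = 1/E)
C(p, S) = 1/(65 + S) (C(p, S) = 1/(S + 65) = 1/(65 + S))
C(33, 1/(O + N(3))) + 49509 = 1/(65 + 1/(93 + 1/3)) + 49509 = 1/(65 + 1/(93 + ⅓)) + 49509 = 1/(65 + 1/(280/3)) + 49509 = 1/(65 + 3/280) + 49509 = 1/(18203/280) + 49509 = 280/18203 + 49509 = 901212607/18203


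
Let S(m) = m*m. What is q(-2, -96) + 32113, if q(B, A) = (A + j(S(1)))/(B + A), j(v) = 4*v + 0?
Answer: 1573583/49 ≈ 32114.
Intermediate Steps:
S(m) = m²
j(v) = 4*v
q(B, A) = (4 + A)/(A + B) (q(B, A) = (A + 4*1²)/(B + A) = (A + 4*1)/(A + B) = (A + 4)/(A + B) = (4 + A)/(A + B))
q(-2, -96) + 32113 = (4 - 96)/(-96 - 2) + 32113 = -92/(-98) + 32113 = -1/98*(-92) + 32113 = 46/49 + 32113 = 1573583/49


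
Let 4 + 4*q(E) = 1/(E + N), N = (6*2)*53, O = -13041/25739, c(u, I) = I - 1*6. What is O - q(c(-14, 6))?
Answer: 4611139/9354288 ≈ 0.49294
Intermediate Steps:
c(u, I) = -6 + I (c(u, I) = I - 6 = -6 + I)
O = -1863/3677 (O = -13041*1/25739 = -1863/3677 ≈ -0.50666)
N = 636 (N = 12*53 = 636)
q(E) = -1 + 1/(4*(636 + E)) (q(E) = -1 + 1/(4*(E + 636)) = -1 + 1/(4*(636 + E)))
O - q(c(-14, 6)) = -1863/3677 - (-2543/4 - (-6 + 6))/(636 + (-6 + 6)) = -1863/3677 - (-2543/4 - 1*0)/(636 + 0) = -1863/3677 - (-2543/4 + 0)/636 = -1863/3677 - (-2543)/(636*4) = -1863/3677 - 1*(-2543/2544) = -1863/3677 + 2543/2544 = 4611139/9354288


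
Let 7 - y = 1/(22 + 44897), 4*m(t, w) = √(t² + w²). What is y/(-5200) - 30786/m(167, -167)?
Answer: -19652/14598675 - 61572*√2/167 ≈ -521.41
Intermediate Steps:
m(t, w) = √(t² + w²)/4
y = 314432/44919 (y = 7 - 1/(22 + 44897) = 7 - 1/44919 = 314432/44919 ≈ 7.0000)
y/(-5200) - 30786/m(167, -167) = (314432/44919)/(-5200) - 30786*4/√(167² + (-167)²) = (314432/44919)*(-1/5200) - 30786*4/√(27889 + 27889) = -19652/14598675 - 30786*2*√2/167 = -19652/14598675 - 61572*√2/167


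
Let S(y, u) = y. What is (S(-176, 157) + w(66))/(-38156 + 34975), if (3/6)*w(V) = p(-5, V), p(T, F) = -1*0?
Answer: 176/3181 ≈ 0.055328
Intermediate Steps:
p(T, F) = 0
w(V) = 0 (w(V) = 2*0 = 0)
(S(-176, 157) + w(66))/(-38156 + 34975) = (-176 + 0)/(-38156 + 34975) = -176/(-3181) = -176*(-1/3181) = 176/3181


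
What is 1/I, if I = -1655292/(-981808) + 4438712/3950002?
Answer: 484767945452/1362046207735 ≈ 0.35591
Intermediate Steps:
I = 1362046207735/484767945452 (I = -1655292*(-1/981808) + 4438712*(1/3950002) = 413823/245452 + 2219356/1975001 = 1362046207735/484767945452 ≈ 2.8097)
1/I = 1/(1362046207735/484767945452) = 484767945452/1362046207735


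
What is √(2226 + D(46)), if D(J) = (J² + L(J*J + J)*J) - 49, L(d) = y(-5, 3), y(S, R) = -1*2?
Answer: √4201 ≈ 64.815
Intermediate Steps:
y(S, R) = -2
L(d) = -2
D(J) = -49 + J² - 2*J (D(J) = (J² - 2*J) - 49 = -49 + J² - 2*J)
√(2226 + D(46)) = √(2226 + (-49 + 46² - 2*46)) = √(2226 + (-49 + 2116 - 92)) = √(2226 + 1975) = √4201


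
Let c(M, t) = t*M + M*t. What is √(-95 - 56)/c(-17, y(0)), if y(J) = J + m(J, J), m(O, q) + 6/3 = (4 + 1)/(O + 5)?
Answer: I*√151/34 ≈ 0.36142*I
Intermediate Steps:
m(O, q) = -2 + 5/(5 + O) (m(O, q) = -2 + (4 + 1)/(O + 5) = -2 + 5/(5 + O))
y(J) = J + (-5 - 2*J)/(5 + J)
c(M, t) = 2*M*t (c(M, t) = M*t + M*t = 2*M*t)
√(-95 - 56)/c(-17, y(0)) = √(-95 - 56)/((2*(-17)*((-5 + 0² + 3*0)/(5 + 0)))) = √(-151)/((2*(-17)*((-5 + 0 + 0)/5))) = (I*√151)/((2*(-17)*((⅕)*(-5)))) = (I*√151)/((2*(-17)*(-1))) = (I*√151)/34 = (I*√151)*(1/34) = I*√151/34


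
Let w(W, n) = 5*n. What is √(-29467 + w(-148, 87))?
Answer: 2*I*√7258 ≈ 170.39*I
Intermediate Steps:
√(-29467 + w(-148, 87)) = √(-29467 + 5*87) = √(-29467 + 435) = √(-29032) = 2*I*√7258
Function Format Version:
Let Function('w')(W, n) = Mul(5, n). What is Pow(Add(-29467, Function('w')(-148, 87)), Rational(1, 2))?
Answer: Mul(2, I, Pow(7258, Rational(1, 2))) ≈ Mul(170.39, I)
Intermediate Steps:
Pow(Add(-29467, Function('w')(-148, 87)), Rational(1, 2)) = Pow(Add(-29467, Mul(5, 87)), Rational(1, 2)) = Pow(Add(-29467, 435), Rational(1, 2)) = Pow(-29032, Rational(1, 2)) = Mul(2, I, Pow(7258, Rational(1, 2)))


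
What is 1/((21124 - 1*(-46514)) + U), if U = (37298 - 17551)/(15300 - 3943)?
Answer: 11357/768184513 ≈ 1.4784e-5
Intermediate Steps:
U = 19747/11357 ≈ 1.7388
1/((21124 - 1*(-46514)) + U) = 1/((21124 - 1*(-46514)) + 19747/11357) = 1/((21124 + 46514) + 19747/11357) = 1/(67638 + 19747/11357) = 1/(768184513/11357) = 11357/768184513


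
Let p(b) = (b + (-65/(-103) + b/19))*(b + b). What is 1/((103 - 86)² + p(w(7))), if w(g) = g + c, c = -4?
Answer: 1957/610063 ≈ 0.0032079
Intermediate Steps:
w(g) = -4 + g (w(g) = g - 4 = -4 + g)
p(b) = 2*b*(65/103 + 20*b/19) (p(b) = (b + (-65*(-1/103) + b*(1/19)))*(2*b) = (b + (65/103 + b/19))*(2*b) = (65/103 + 20*b/19)*(2*b) = 2*b*(65/103 + 20*b/19))
1/((103 - 86)² + p(w(7))) = 1/((103 - 86)² + 10*(-4 + 7)*(247 + 412*(-4 + 7))/1957) = 1/(17² + (10/1957)*3*(247 + 412*3)) = 1/(289 + (10/1957)*3*(247 + 1236)) = 1/(289 + (10/1957)*3*1483) = 1/(289 + 44490/1957) = 1/(610063/1957) = 1957/610063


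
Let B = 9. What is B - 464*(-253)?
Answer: 117401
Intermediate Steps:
B - 464*(-253) = 9 - 464*(-253) = 9 + 117392 = 117401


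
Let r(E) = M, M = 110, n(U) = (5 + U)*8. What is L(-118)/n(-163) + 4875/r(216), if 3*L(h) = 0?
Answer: 975/22 ≈ 44.318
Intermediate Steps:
n(U) = 40 + 8*U
r(E) = 110
L(h) = 0 (L(h) = (1/3)*0 = 0)
L(-118)/n(-163) + 4875/r(216) = 0/(40 + 8*(-163)) + 4875/110 = 0/(40 - 1304) + 4875*(1/110) = 0/(-1264) + 975/22 = 0*(-1/1264) + 975/22 = 0 + 975/22 = 975/22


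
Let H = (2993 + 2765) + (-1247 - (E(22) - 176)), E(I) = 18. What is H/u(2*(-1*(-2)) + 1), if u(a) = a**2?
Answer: 4669/25 ≈ 186.76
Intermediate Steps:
H = 4669 (H = (2993 + 2765) + (-1247 - (18 - 176)) = 5758 + (-1247 - 1*(-158)) = 5758 + (-1247 + 158) = 5758 - 1089 = 4669)
H/u(2*(-1*(-2)) + 1) = 4669/((2*(-1*(-2)) + 1)**2) = 4669/((2*2 + 1)**2) = 4669/((4 + 1)**2) = 4669/(5**2) = 4669/25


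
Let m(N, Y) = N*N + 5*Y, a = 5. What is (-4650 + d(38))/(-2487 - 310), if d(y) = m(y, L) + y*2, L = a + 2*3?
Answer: 3075/2797 ≈ 1.0994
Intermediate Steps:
L = 11 (L = 5 + 2*3 = 5 + 6 = 11)
m(N, Y) = N**2 + 5*Y
d(y) = 55 + y**2 + 2*y (d(y) = (y**2 + 5*11) + y*2 = (y**2 + 55) + 2*y = (55 + y**2) + 2*y = 55 + y**2 + 2*y)
(-4650 + d(38))/(-2487 - 310) = (-4650 + (55 + 38**2 + 2*38))/(-2487 - 310) = (-4650 + (55 + 1444 + 76))/(-2797) = (-4650 + 1575)*(-1/2797) = -3075*(-1/2797) = 3075/2797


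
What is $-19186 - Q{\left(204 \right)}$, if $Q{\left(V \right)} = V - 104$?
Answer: $-19286$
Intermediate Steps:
$Q{\left(V \right)} = -104 + V$ ($Q{\left(V \right)} = V - 104 = -104 + V$)
$-19186 - Q{\left(204 \right)} = -19186 - \left(-104 + 204\right) = -19186 - 100 = -19286$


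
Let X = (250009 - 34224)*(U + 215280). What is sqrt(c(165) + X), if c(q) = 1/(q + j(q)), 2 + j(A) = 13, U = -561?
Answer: sqrt(89700957907451)/44 ≈ 2.1525e+5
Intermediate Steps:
j(A) = 11 (j(A) = -2 + 13 = 11)
c(q) = 1/(11 + q) (c(q) = 1/(q + 11) = 1/(11 + q))
X = 46333139415 (X = (250009 - 34224)*(-561 + 215280) = 215785*214719 = 46333139415)
sqrt(c(165) + X) = sqrt(1/(11 + 165) + 46333139415) = sqrt(1/176 + 46333139415) = sqrt(8154632537041/176) = sqrt(89700957907451)/44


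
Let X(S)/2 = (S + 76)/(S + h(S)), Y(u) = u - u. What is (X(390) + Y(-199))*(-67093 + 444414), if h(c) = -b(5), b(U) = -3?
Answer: 351663172/393 ≈ 8.9482e+5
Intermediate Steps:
Y(u) = 0
h(c) = 3 (h(c) = -1*(-3) = 3)
X(S) = 2*(76 + S)/(3 + S) (X(S) = 2*((S + 76)/(S + 3)) = 2*((76 + S)/(3 + S)) = 2*(76 + S)/(3 + S))
(X(390) + Y(-199))*(-67093 + 444414) = (2*(76 + 390)/(3 + 390) + 0)*(-67093 + 444414) = (2*466/393 + 0)*377321 = (2*(1/393)*466 + 0)*377321 = (932/393 + 0)*377321 = (932/393)*377321 = 351663172/393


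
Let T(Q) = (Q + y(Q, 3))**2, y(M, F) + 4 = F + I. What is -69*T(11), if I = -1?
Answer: -5589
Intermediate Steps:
y(M, F) = -5 + F (y(M, F) = -4 + (F - 1) = -4 + (-1 + F) = -5 + F)
T(Q) = (-2 + Q)**2 (T(Q) = (Q + (-5 + 3))**2 = (Q - 2)**2 = (-2 + Q)**2)
-69*T(11) = -69*(-2 + 11)**2 = -69*9**2 = -69*81 = -5589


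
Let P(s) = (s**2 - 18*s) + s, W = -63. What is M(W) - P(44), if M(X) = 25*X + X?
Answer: -2826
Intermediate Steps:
P(s) = s**2 - 17*s
M(X) = 26*X
M(W) - P(44) = 26*(-63) - 44*(-17 + 44) = -1638 - 44*27 = -1638 - 1*1188 = -1638 - 1188 = -2826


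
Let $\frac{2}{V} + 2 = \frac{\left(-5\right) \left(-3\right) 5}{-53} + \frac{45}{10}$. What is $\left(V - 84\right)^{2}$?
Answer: $\frac{89264704}{13225} \approx 6749.7$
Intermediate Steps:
$V = \frac{212}{115}$ ($V = \frac{2}{-2 + \left(\frac{\left(-5\right) \left(-3\right) 5}{-53} + \frac{45}{10}\right)} = \frac{2}{-2 + \left(15 \cdot 5 \left(- \frac{1}{53}\right) + 45 \cdot \frac{1}{10}\right)} = \frac{2}{-2 + \left(75 \left(- \frac{1}{53}\right) + \frac{9}{2}\right)} = \frac{2}{-2 + \left(- \frac{75}{53} + \frac{9}{2}\right)} = \frac{2}{-2 + \frac{327}{106}} = \frac{2}{\frac{115}{106}} = 2 \cdot \frac{106}{115} = \frac{212}{115} \approx 1.8435$)
$\left(V - 84\right)^{2} = \left(\frac{212}{115} - 84\right)^{2} = \left(- \frac{9448}{115}\right)^{2} = \frac{89264704}{13225}$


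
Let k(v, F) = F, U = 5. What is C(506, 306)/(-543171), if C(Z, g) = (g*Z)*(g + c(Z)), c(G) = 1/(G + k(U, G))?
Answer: -15793323/181057 ≈ -87.229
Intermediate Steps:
c(G) = 1/(2*G) (c(G) = 1/(G + G) = 1/(2*G))
C(Z, g) = Z*g*(g + 1/(2*Z)) (C(Z, g) = (g*Z)*(g + 1/(2*Z)) = (Z*g)*(g + 1/(2*Z)) = Z*g*(g + 1/(2*Z)))
C(506, 306)/(-543171) = (306*(½ + 506*306))/(-543171) = (306*(½ + 154836))*(-1/543171) = (306*(309673/2))*(-1/543171) = 47379969*(-1/543171) = -15793323/181057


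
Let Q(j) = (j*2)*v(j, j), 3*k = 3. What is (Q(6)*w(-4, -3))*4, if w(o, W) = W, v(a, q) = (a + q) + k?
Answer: -1872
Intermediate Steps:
k = 1 (k = (1/3)*3 = 1)
v(a, q) = 1 + a + q (v(a, q) = (a + q) + 1 = 1 + a + q)
Q(j) = 2*j*(1 + 2*j) (Q(j) = (j*2)*(1 + j + j) = (2*j)*(1 + 2*j) = 2*j*(1 + 2*j))
(Q(6)*w(-4, -3))*4 = ((2*6*(1 + 2*6))*(-3))*4 = ((2*6*(1 + 12))*(-3))*4 = ((2*6*13)*(-3))*4 = (156*(-3))*4 = -468*4 = -1872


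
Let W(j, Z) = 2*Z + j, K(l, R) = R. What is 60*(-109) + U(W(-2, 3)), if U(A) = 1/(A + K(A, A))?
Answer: -52319/8 ≈ -6539.9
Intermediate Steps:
W(j, Z) = j + 2*Z
U(A) = 1/(2*A) (U(A) = 1/(A + A) = 1/(2*A))
60*(-109) + U(W(-2, 3)) = 60*(-109) + 1/(2*(-2 + 2*3)) = -6540 + 1/(2*(-2 + 6)) = -6540 + (½)/4 = -6540 + (½)*(¼) = -6540 + ⅛ = -52319/8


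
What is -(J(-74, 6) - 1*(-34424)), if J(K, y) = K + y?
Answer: -34356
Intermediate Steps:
-(J(-74, 6) - 1*(-34424)) = -((-74 + 6) - 1*(-34424)) = -(-68 + 34424) = -1*34356 = -34356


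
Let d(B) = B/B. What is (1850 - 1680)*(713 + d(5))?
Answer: 121380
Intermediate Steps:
d(B) = 1
(1850 - 1680)*(713 + d(5)) = (1850 - 1680)*(713 + 1) = 170*714 = 121380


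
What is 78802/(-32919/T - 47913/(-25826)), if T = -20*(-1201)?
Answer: 24442036828520/150352083 ≈ 1.6257e+5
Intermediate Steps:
T = 24020
78802/(-32919/T - 47913/(-25826)) = 78802/(-32919/24020 - 47913/(-25826)) = 78802/(-32919*1/24020 - 47913*(-1/25826)) = 78802/(-32919/24020 + 47913/25826) = 78802/(150352083/310170260) = 78802*(310170260/150352083) = 24442036828520/150352083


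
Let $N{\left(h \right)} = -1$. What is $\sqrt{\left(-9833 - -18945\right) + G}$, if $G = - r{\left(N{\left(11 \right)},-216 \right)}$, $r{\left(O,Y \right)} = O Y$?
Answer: $8 \sqrt{139} \approx 94.319$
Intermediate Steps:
$G = -216$ ($G = - \left(-1\right) \left(-216\right) = \left(-1\right) 216 = -216$)
$\sqrt{\left(-9833 - -18945\right) + G} = \sqrt{\left(-9833 - -18945\right) - 216} = \sqrt{\left(-9833 + 18945\right) - 216} = \sqrt{9112 - 216} = \sqrt{8896} = 8 \sqrt{139}$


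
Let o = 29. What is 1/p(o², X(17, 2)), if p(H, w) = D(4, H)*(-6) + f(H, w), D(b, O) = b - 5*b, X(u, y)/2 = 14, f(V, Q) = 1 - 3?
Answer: 1/94 ≈ 0.010638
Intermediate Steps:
f(V, Q) = -2
X(u, y) = 28 (X(u, y) = 2*14 = 28)
D(b, O) = -4*b
p(H, w) = 94 (p(H, w) = -4*4*(-6) - 2 = -16*(-6) - 2 = 96 - 2 = 94)
1/p(o², X(17, 2)) = 1/94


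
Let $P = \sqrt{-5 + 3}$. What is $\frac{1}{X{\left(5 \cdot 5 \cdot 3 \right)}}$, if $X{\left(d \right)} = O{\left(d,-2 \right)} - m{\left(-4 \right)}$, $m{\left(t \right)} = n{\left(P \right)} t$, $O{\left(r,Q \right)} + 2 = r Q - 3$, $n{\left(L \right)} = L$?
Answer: $- \frac{155}{24057} - \frac{4 i \sqrt{2}}{24057} \approx -0.006443 - 0.00023514 i$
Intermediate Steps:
$P = i \sqrt{2}$ ($P = \sqrt{-2} = i \sqrt{2} \approx 1.4142 i$)
$O{\left(r,Q \right)} = -5 + Q r$ ($O{\left(r,Q \right)} = -2 + \left(r Q - 3\right) = -2 + \left(Q r - 3\right) = -2 + \left(-3 + Q r\right) = -5 + Q r$)
$m{\left(t \right)} = i t \sqrt{2}$ ($m{\left(t \right)} = i \sqrt{2} t = i t \sqrt{2}$)
$X{\left(d \right)} = -5 - 2 d + 4 i \sqrt{2}$ ($X{\left(d \right)} = \left(-5 - 2 d\right) - i \left(-4\right) \sqrt{2} = \left(-5 - 2 d\right) - - 4 i \sqrt{2} = \left(-5 - 2 d\right) + 4 i \sqrt{2} = -5 - 2 d + 4 i \sqrt{2}$)
$\frac{1}{X{\left(5 \cdot 5 \cdot 3 \right)}} = \frac{1}{-5 - 2 \cdot 5 \cdot 5 \cdot 3 + 4 i \sqrt{2}} = \frac{1}{-5 - 2 \cdot 25 \cdot 3 + 4 i \sqrt{2}} = \frac{1}{-5 - 150 + 4 i \sqrt{2}} = \frac{1}{-155 + 4 i \sqrt{2}}$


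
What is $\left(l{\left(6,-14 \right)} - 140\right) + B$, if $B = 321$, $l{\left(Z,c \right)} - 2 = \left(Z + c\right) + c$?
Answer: $161$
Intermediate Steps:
$l{\left(Z,c \right)} = 2 + Z + 2 c$ ($l{\left(Z,c \right)} = 2 + \left(\left(Z + c\right) + c\right) = 2 + \left(Z + 2 c\right) = 2 + Z + 2 c$)
$\left(l{\left(6,-14 \right)} - 140\right) + B = \left(\left(2 + 6 + 2 \left(-14\right)\right) - 140\right) + 321 = \left(\left(2 + 6 - 28\right) - 140\right) + 321 = \left(-20 - 140\right) + 321 = -160 + 321 = 161$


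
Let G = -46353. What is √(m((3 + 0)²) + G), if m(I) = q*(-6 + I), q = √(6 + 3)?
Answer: 2*I*√11586 ≈ 215.28*I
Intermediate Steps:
q = 3 (q = √9 = 3)
m(I) = -18 + 3*I (m(I) = 3*(-6 + I) = -18 + 3*I)
√(m((3 + 0)²) + G) = √((-18 + 3*(3 + 0)²) - 46353) = √((-18 + 3*3²) - 46353) = √((-18 + 3*9) - 46353) = √((-18 + 27) - 46353) = √(9 - 46353) = √(-46344) = 2*I*√11586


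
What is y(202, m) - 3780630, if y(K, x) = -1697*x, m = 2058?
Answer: -7273056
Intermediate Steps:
y(202, m) - 3780630 = -1697*2058 - 3780630 = -3492426 - 3780630 = -7273056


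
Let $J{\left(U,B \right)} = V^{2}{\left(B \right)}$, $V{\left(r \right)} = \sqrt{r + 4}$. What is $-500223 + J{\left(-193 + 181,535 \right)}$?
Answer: $-499684$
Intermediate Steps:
$V{\left(r \right)} = \sqrt{4 + r}$
$J{\left(U,B \right)} = 4 + B$ ($J{\left(U,B \right)} = \left(\sqrt{4 + B}\right)^{2} = 4 + B$)
$-500223 + J{\left(-193 + 181,535 \right)} = -500223 + \left(4 + 535\right) = -500223 + 539 = -499684$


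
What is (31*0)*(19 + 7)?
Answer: 0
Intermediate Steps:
(31*0)*(19 + 7) = 0*26 = 0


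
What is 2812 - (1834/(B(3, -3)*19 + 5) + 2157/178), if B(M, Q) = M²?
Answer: 21847063/7832 ≈ 2789.5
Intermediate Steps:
2812 - (1834/(B(3, -3)*19 + 5) + 2157/178) = 2812 - (1834/(3²*19 + 5) + 2157/178) = 2812 - (1834/(9*19 + 5) + 2157*(1/178)) = 2812 - (1834/(171 + 5) + 2157/178) = 2812 - (1834/176 + 2157/178) = 2812 - (1834*(1/176) + 2157/178) = 2812 - (917/88 + 2157/178) = 2812 - 1*176521/7832 = 2812 - 176521/7832 = 21847063/7832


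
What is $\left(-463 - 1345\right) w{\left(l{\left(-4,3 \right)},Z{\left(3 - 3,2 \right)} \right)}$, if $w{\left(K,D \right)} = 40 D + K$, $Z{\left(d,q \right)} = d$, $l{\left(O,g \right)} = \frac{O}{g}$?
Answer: $\frac{7232}{3} \approx 2410.7$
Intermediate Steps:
$w{\left(K,D \right)} = K + 40 D$
$\left(-463 - 1345\right) w{\left(l{\left(-4,3 \right)},Z{\left(3 - 3,2 \right)} \right)} = \left(-463 - 1345\right) \left(- \frac{4}{3} + 40 \left(3 - 3\right)\right) = - 1808 \left(\left(-4\right) \frac{1}{3} + 40 \cdot 0\right) = - 1808 \left(- \frac{4}{3} + 0\right) = \left(-1808\right) \left(- \frac{4}{3}\right) = \frac{7232}{3}$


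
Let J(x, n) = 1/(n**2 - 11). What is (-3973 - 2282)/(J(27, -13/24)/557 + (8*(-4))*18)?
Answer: 477467641/43968256 ≈ 10.859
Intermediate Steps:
J(x, n) = 1/(-11 + n**2)
(-3973 - 2282)/(J(27, -13/24)/557 + (8*(-4))*18) = (-3973 - 2282)/(1/(-11 + (-13/24)**2*557) + (8*(-4))*18) = -6255/((1/557)/(-11 + (-13*1/24)**2) - 32*18) = -6255/((1/557)/(-11 + (-13/24)**2) - 576) = -6255/((1/557)/(-11 + 169/576) - 576) = -6255/((1/557)/(-6167/576) - 576) = -6255/(-576/6167*1/557 - 576) = -6255/(-576/3435019 - 576) = -6255/(-1978571520/3435019) = -6255*(-3435019/1978571520) = 477467641/43968256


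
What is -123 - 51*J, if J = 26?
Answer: -1449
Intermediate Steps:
-123 - 51*J = -123 - 51*26 = -123 - 1326 = -1449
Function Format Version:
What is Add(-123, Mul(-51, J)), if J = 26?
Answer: -1449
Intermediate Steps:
Add(-123, Mul(-51, J)) = Add(-123, Mul(-51, 26)) = Add(-123, -1326) = -1449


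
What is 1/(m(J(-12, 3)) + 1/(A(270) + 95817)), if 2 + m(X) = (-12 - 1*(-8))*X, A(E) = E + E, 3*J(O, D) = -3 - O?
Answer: -96357/1348997 ≈ -0.071429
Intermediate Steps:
J(O, D) = -1 - O/3 (J(O, D) = (-3 - O)/3 = -1 - O/3)
A(E) = 2*E
m(X) = -2 - 4*X (m(X) = -2 + (-12 - 1*(-8))*X = -2 + (-12 + 8)*X = -2 - 4*X)
1/(m(J(-12, 3)) + 1/(A(270) + 95817)) = 1/((-2 - 4*(-1 - ⅓*(-12))) + 1/(2*270 + 95817)) = 1/((-2 - 4*(-1 + 4)) + 1/(540 + 95817)) = 1/((-2 - 4*3) + 1/96357) = 1/((-2 - 12) + 1/96357) = 1/(-14 + 1/96357) = 1/(-1348997/96357) = -96357/1348997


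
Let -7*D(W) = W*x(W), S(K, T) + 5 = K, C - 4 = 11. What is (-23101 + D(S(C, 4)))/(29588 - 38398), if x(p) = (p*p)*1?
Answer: 162707/61670 ≈ 2.6383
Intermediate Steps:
C = 15 (C = 4 + 11 = 15)
x(p) = p² (x(p) = p²*1 = p²)
S(K, T) = -5 + K
D(W) = -W³/7 (D(W) = -W*W²/7 = -W³/7)
(-23101 + D(S(C, 4)))/(29588 - 38398) = (-23101 - (-5 + 15)³/7)/(29588 - 38398) = (-23101 - ⅐*10³)/(-8810) = (-23101 - ⅐*1000)*(-1/8810) = (-23101 - 1000/7)*(-1/8810) = -162707/7*(-1/8810) = 162707/61670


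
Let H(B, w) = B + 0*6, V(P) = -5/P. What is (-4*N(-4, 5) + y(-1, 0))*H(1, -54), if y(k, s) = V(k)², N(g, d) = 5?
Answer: 5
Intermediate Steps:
H(B, w) = B (H(B, w) = B + 0 = B)
y(k, s) = 25/k² (y(k, s) = (-5/k)² = 25/k²)
(-4*N(-4, 5) + y(-1, 0))*H(1, -54) = (-4*5 + 25/(-1)²)*1 = (-20 + 25*1)*1 = (-20 + 25)*1 = 5*1 = 5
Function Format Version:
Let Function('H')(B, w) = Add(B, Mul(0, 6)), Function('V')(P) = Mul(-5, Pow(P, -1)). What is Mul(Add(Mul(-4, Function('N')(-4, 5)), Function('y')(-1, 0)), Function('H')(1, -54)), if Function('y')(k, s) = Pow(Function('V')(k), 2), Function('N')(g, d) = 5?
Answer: 5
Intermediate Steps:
Function('H')(B, w) = B (Function('H')(B, w) = Add(B, 0) = B)
Function('y')(k, s) = Mul(25, Pow(k, -2)) (Function('y')(k, s) = Pow(Mul(-5, Pow(k, -1)), 2) = Mul(25, Pow(k, -2)))
Mul(Add(Mul(-4, Function('N')(-4, 5)), Function('y')(-1, 0)), Function('H')(1, -54)) = Mul(Add(Mul(-4, 5), Mul(25, Pow(-1, -2))), 1) = Mul(Add(-20, Mul(25, 1)), 1) = Mul(Add(-20, 25), 1) = Mul(5, 1) = 5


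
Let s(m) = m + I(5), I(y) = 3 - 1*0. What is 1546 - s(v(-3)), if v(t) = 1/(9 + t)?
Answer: 9257/6 ≈ 1542.8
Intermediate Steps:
I(y) = 3 (I(y) = 3 + 0 = 3)
s(m) = 3 + m (s(m) = m + 3 = 3 + m)
1546 - s(v(-3)) = 1546 - (3 + 1/(9 - 3)) = 1546 - (3 + 1/6) = 1546 - (3 + ⅙) = 1546 - 1*19/6 = 1546 - 19/6 = 9257/6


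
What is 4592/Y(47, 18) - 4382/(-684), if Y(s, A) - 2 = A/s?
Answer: 661225/342 ≈ 1933.4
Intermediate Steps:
Y(s, A) = 2 + A/s
4592/Y(47, 18) - 4382/(-684) = 4592/(2 + 18/47) - 4382/(-684) = 4592/(2 + 18*(1/47)) - 4382*(-1/684) = 4592/(2 + 18/47) + 2191/342 = 4592/(112/47) + 2191/342 = 4592*(47/112) + 2191/342 = 1927 + 2191/342 = 661225/342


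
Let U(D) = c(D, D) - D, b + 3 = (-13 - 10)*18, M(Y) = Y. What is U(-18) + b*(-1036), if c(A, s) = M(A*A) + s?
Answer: 432336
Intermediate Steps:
b = -417 (b = -3 + (-13 - 10)*18 = -3 - 23*18 = -3 - 414 = -417)
c(A, s) = s + A**2 (c(A, s) = A*A + s = A**2 + s = s + A**2)
U(D) = D**2 (U(D) = (D + D**2) - D = D**2)
U(-18) + b*(-1036) = (-18)**2 - 417*(-1036) = 324 + 432012 = 432336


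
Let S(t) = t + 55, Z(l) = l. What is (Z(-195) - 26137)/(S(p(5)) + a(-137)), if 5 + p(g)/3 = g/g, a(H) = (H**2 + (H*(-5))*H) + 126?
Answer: 908/2583 ≈ 0.35153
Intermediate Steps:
a(H) = 126 - 4*H**2 (a(H) = (H**2 + (-5*H)*H) + 126 = (H**2 - 5*H**2) + 126 = -4*H**2 + 126 = 126 - 4*H**2)
p(g) = -12 (p(g) = -15 + 3*(g/g) = -15 + 3*1 = -15 + 3 = -12)
S(t) = 55 + t
(Z(-195) - 26137)/(S(p(5)) + a(-137)) = (-195 - 26137)/((55 - 12) + (126 - 4*(-137)**2)) = -26332/(43 + (126 - 4*18769)) = -26332/(43 + (126 - 75076)) = -26332/(43 - 74950) = -26332/(-74907) = -26332*(-1/74907) = 908/2583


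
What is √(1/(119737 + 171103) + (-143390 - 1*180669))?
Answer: I*√6852868025134890/145420 ≈ 569.26*I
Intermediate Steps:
√(1/(119737 + 171103) + (-143390 - 1*180669)) = √(1/290840 + (-143390 - 180669)) = √(1/290840 - 324059) = √(-94249319559/290840) = I*√6852868025134890/145420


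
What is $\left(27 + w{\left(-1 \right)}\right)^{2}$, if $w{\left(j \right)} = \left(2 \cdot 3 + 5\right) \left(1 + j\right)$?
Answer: $729$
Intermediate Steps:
$w{\left(j \right)} = 11 + 11 j$ ($w{\left(j \right)} = \left(6 + 5\right) \left(1 + j\right) = 11 \left(1 + j\right) = 11 + 11 j$)
$\left(27 + w{\left(-1 \right)}\right)^{2} = \left(27 + \left(11 + 11 \left(-1\right)\right)\right)^{2} = \left(27 + \left(11 - 11\right)\right)^{2} = \left(27 + 0\right)^{2} = 27^{2} = 729$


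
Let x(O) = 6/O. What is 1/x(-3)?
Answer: -1/2 ≈ -0.50000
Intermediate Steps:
1/x(-3) = 1/(6/(-3)) = 1/(6*(-1/3)) = 1/(-2) = -1/2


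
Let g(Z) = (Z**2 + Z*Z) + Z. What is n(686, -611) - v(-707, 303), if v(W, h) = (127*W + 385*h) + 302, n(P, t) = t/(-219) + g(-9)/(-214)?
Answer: -1273158241/46866 ≈ -27166.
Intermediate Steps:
g(Z) = Z + 2*Z**2 (g(Z) = (Z**2 + Z**2) + Z = 2*Z**2 + Z = Z + 2*Z**2)
n(P, t) = -153/214 - t/219 (n(P, t) = t/(-219) - 9*(1 + 2*(-9))/(-214) = t*(-1/219) - 9*(1 - 18)*(-1/214) = -t/219 - 9*(-17)*(-1/214) = -t/219 + 153*(-1/214) = -t/219 - 153/214 = -153/214 - t/219)
v(W, h) = 302 + 127*W + 385*h
n(686, -611) - v(-707, 303) = (-153/214 - 1/219*(-611)) - (302 + 127*(-707) + 385*303) = (-153/214 + 611/219) - (302 - 89789 + 116655) = 97247/46866 - 1*27168 = 97247/46866 - 27168 = -1273158241/46866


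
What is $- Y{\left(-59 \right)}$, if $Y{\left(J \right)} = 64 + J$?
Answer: $-5$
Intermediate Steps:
$- Y{\left(-59 \right)} = - (64 - 59) = \left(-1\right) 5 = -5$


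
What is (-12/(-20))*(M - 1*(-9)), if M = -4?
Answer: 3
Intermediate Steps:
(-12/(-20))*(M - 1*(-9)) = (-12/(-20))*(-4 - 1*(-9)) = (-12*(-1/20))*(-4 + 9) = (⅗)*5 = 3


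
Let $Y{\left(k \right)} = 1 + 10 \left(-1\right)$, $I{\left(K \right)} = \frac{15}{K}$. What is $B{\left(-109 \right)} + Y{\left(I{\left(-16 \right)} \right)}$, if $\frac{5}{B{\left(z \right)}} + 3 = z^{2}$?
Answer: $- \frac{106897}{11878} \approx -8.9996$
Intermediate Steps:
$B{\left(z \right)} = \frac{5}{-3 + z^{2}}$
$Y{\left(k \right)} = -9$ ($Y{\left(k \right)} = 1 - 10 = -9$)
$B{\left(-109 \right)} + Y{\left(I{\left(-16 \right)} \right)} = \frac{5}{-3 + \left(-109\right)^{2}} - 9 = \frac{5}{-3 + 11881} - 9 = \frac{5}{11878} - 9 = - \frac{106897}{11878}$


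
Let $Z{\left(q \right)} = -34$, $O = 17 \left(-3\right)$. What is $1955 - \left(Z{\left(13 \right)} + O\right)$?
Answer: $2040$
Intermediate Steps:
$O = -51$
$1955 - \left(Z{\left(13 \right)} + O\right) = 1955 - \left(-34 - 51\right) = 1955 - -85 = 1955 + 85 = 2040$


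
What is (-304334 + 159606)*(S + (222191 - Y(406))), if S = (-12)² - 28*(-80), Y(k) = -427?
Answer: -32564089456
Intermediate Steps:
S = 2384 (S = 144 + 2240 = 2384)
(-304334 + 159606)*(S + (222191 - Y(406))) = (-304334 + 159606)*(2384 + (222191 - 1*(-427))) = -144728*(2384 + (222191 + 427)) = -144728*(2384 + 222618) = -144728*225002 = -32564089456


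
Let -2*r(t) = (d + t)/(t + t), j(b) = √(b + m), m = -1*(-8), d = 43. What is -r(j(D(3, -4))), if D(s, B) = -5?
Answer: ¼ + 43*√3/12 ≈ 6.4565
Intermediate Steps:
m = 8
j(b) = √(8 + b) (j(b) = √(b + 8) = √(8 + b))
r(t) = -(43 + t)/(4*t) (r(t) = -(43 + t)/(2*(t + t)) = -(43 + t)/(2*(2*t)) = -(43 + t)*1/(2*t)/2 = -(43 + t)/(4*t))
-r(j(D(3, -4))) = -(-43 - √(8 - 5))/(4*(√(8 - 5))) = -(-43 - √3)/(4*(√3)) = -√3/3*(-43 - √3)/4 = -√3*(-43 - √3)/12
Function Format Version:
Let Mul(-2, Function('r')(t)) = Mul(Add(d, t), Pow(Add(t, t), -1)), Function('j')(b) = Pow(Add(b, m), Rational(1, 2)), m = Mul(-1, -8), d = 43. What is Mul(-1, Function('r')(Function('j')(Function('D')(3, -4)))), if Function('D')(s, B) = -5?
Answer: Add(Rational(1, 4), Mul(Rational(43, 12), Pow(3, Rational(1, 2)))) ≈ 6.4565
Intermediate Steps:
m = 8
Function('j')(b) = Pow(Add(8, b), Rational(1, 2)) (Function('j')(b) = Pow(Add(b, 8), Rational(1, 2)) = Pow(Add(8, b), Rational(1, 2)))
Function('r')(t) = Mul(Rational(-1, 4), Pow(t, -1), Add(43, t)) (Function('r')(t) = Mul(Rational(-1, 2), Mul(Add(43, t), Pow(Add(t, t), -1))) = Mul(Rational(-1, 2), Mul(Add(43, t), Pow(Mul(2, t), -1))) = Mul(Rational(-1, 2), Mul(Add(43, t), Mul(Rational(1, 2), Pow(t, -1)))) = Mul(Rational(-1, 2), Mul(Rational(1, 2), Pow(t, -1), Add(43, t))) = Mul(Rational(-1, 4), Pow(t, -1), Add(43, t)))
Mul(-1, Function('r')(Function('j')(Function('D')(3, -4)))) = Mul(-1, Mul(Rational(1, 4), Pow(Pow(Add(8, -5), Rational(1, 2)), -1), Add(-43, Mul(-1, Pow(Add(8, -5), Rational(1, 2)))))) = Mul(-1, Mul(Rational(1, 4), Pow(Pow(3, Rational(1, 2)), -1), Add(-43, Mul(-1, Pow(3, Rational(1, 2)))))) = Mul(-1, Mul(Rational(1, 4), Mul(Rational(1, 3), Pow(3, Rational(1, 2))), Add(-43, Mul(-1, Pow(3, Rational(1, 2)))))) = Mul(-1, Mul(Rational(1, 12), Pow(3, Rational(1, 2)), Add(-43, Mul(-1, Pow(3, Rational(1, 2)))))) = Mul(Rational(-1, 12), Pow(3, Rational(1, 2)), Add(-43, Mul(-1, Pow(3, Rational(1, 2)))))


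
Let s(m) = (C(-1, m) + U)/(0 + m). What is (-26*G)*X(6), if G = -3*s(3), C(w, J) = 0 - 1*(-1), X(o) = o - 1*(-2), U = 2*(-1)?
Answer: -208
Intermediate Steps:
U = -2
X(o) = 2 + o (X(o) = o + 2 = 2 + o)
C(w, J) = 1 (C(w, J) = 0 + 1 = 1)
s(m) = -1/m (s(m) = (1 - 2)/(0 + m) = -1/m)
G = 1 (G = -(-3)/3 = -3*(-1/3) = 1)
(-26*G)*X(6) = (-26*1)*(2 + 6) = -26*8 = -208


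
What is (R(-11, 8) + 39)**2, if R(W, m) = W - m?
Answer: 400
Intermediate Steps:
(R(-11, 8) + 39)**2 = ((-11 - 1*8) + 39)**2 = ((-11 - 8) + 39)**2 = (-19 + 39)**2 = 20**2 = 400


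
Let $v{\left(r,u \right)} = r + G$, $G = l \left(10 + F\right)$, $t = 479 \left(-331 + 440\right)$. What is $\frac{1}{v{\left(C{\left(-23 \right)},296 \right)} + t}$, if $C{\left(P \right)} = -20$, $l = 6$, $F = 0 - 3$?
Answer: $\frac{1}{52233} \approx 1.9145 \cdot 10^{-5}$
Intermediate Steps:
$t = 52211$ ($t = 479 \cdot 109 = 52211$)
$F = -3$ ($F = 0 - 3 = -3$)
$G = 42$ ($G = 6 \left(10 - 3\right) = 6 \cdot 7 = 42$)
$v{\left(r,u \right)} = 42 + r$ ($v{\left(r,u \right)} = r + 42 = 42 + r$)
$\frac{1}{v{\left(C{\left(-23 \right)},296 \right)} + t} = \frac{1}{\left(42 - 20\right) + 52211} = \frac{1}{22 + 52211} = \frac{1}{52233}$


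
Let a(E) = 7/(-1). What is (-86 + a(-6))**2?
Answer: 8649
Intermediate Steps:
a(E) = -7 (a(E) = 7*(-1) = -7)
(-86 + a(-6))**2 = (-86 - 7)**2 = (-93)**2 = 8649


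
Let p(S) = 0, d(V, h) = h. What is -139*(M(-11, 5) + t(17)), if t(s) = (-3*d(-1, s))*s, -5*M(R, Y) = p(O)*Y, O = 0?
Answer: 120513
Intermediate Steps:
M(R, Y) = 0 (M(R, Y) = -0*Y = -⅕*0 = 0)
t(s) = -3*s² (t(s) = (-3*s)*s = -3*s²)
-139*(M(-11, 5) + t(17)) = -139*(0 - 3*17²) = -139*(0 - 3*289) = -139*(0 - 867) = -139*(-867) = 120513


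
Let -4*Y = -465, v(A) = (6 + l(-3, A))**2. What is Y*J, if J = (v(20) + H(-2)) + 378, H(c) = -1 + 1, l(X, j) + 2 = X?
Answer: 176235/4 ≈ 44059.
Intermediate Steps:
l(X, j) = -2 + X
v(A) = 1 (v(A) = (6 + (-2 - 3))**2 = (6 - 5)**2 = 1**2 = 1)
H(c) = 0
Y = 465/4 (Y = -1/4*(-465) = 465/4 ≈ 116.25)
J = 379 (J = (1 + 0) + 378 = 1 + 378 = 379)
Y*J = (465/4)*379 = 176235/4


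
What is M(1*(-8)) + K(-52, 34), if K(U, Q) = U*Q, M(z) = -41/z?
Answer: -14103/8 ≈ -1762.9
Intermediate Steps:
K(U, Q) = Q*U
M(1*(-8)) + K(-52, 34) = -41/(1*(-8)) + 34*(-52) = -41/(-8) - 1768 = -41*(-1/8) - 1768 = 41/8 - 1768 = -14103/8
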